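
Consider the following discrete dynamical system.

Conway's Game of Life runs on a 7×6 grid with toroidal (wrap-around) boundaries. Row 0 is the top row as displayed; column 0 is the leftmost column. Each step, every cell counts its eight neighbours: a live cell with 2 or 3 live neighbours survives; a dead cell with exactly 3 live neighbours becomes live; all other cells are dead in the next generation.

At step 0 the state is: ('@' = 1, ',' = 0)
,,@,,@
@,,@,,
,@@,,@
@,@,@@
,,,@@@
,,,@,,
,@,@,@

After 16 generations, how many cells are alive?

5

t=0: ,,@,,@
@,,@,,
,@@,,@
@,@,@@
,,,@@@
,,,@,,
,@,@,@
t=1: ,@@@,@
@,,@@@
,,@,,,
,,@,,,
@,@,,,
@,,@,@
@,,@,,
t=2: ,@,,,,
@,,,,@
,@@,@@
,,@@,,
@,@@,@
@,@@@@
,,,@,,
t=3: @,,,,,
,,@,@@
,@@,@@
,,,,,,
@,,,,,
@,,,,,
@@,@,@
t=4: ,,@@,,
,,@,@,
@@@,@@
@@,,,@
,,,,,,
,,,,,,
,@,,,@
t=5: ,@@@@,
@,,,@,
,,@,@,
,,@,@,
@,,,,,
,,,,,,
,,@,,,
t=6: ,@@,@@
,,,,@,
,@,,@,
,@,,,@
,,,,,,
,,,,,,
,@@,,,
t=7: @@@,@@
@@@,@,
@,,,@@
@,,,,,
,,,,,,
,,,,,,
@@@@,,
t=8: ,,,,@,
,,@,,,
,,,@@,
@,,,,,
,,,,,,
,@@,,,
,,,@@,
t=9: ,,,,@,
,,,,@,
,,,@,,
,,,,,,
,@,,,,
,,@@,,
,,@@@,
t=10: ,,,,@@
,,,@@,
,,,,,,
,,,,,,
,,@,,,
,@,,@,
,,@,@,
t=11: ,,,,,@
,,,@@@
,,,,,,
,,,,,,
,,,,,,
,@@,,,
,,,,@,
t=12: ,,,@,@
,,,,@@
,,,,@,
,,,,,,
,,,,,,
,,,,,,
,,,,,,
t=13: ,,,,,@
,,,@,@
,,,,@@
,,,,,,
,,,,,,
,,,,,,
,,,,,,
t=14: ,,,,@,
@,,,,@
,,,,@@
,,,,,,
,,,,,,
,,,,,,
,,,,,,
t=15: ,,,,,@
@,,,,,
@,,,@@
,,,,,,
,,,,,,
,,,,,,
,,,,,,
t=16: ,,,,,,
@,,,@,
@,,,,@
,,,,,@
,,,,,,
,,,,,,
,,,,,,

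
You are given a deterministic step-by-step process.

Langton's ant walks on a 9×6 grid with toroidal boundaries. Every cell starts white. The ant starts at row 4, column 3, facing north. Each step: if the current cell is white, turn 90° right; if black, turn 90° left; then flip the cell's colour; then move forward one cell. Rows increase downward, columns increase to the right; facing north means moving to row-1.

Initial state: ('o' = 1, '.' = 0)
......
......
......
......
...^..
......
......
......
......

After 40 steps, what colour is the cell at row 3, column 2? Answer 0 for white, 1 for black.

step 0: ......
......
......
......
...^..
......
......
......
......
step 1: ......
......
......
......
...o>.
......
......
......
......
step 2: ......
......
......
......
...oo.
....v.
......
......
......
step 3: ......
......
......
......
...oo.
...<o.
......
......
......
step 4: ......
......
......
......
...^o.
...oo.
......
......
......
step 5: ......
......
......
......
..<.o.
...oo.
......
......
......
step 6: ......
......
......
..^...
..o.o.
...oo.
......
......
......
step 7: ......
......
......
..o>..
..o.o.
...oo.
......
......
......
step 8: ......
......
......
..oo..
..ovo.
...oo.
......
......
......
step 9: ......
......
......
..oo..
..<oo.
...oo.
......
......
......
step 10: ......
......
......
..oo..
...oo.
..voo.
......
......
......
step 11: ......
......
......
..oo..
...oo.
.<ooo.
......
......
......
step 12: ......
......
......
..oo..
.^.oo.
.oooo.
......
......
......
step 13: ......
......
......
..oo..
.o>oo.
.oooo.
......
......
......
step 14: ......
......
......
..oo..
.oooo.
.ovoo.
......
......
......
step 15: ......
......
......
..oo..
.oooo.
.o.>o.
......
......
......
step 16: ......
......
......
..oo..
.oo^o.
.o..o.
......
......
......
step 17: ......
......
......
..oo..
.o<.o.
.o..o.
......
......
......
step 18: ......
......
......
..oo..
.o..o.
.ov.o.
......
......
......
step 19: ......
......
......
..oo..
.o..o.
.<o.o.
......
......
......
step 20: ......
......
......
..oo..
.o..o.
..o.o.
.v....
......
......
step 21: ......
......
......
..oo..
.o..o.
..o.o.
<o....
......
......
step 22: ......
......
......
..oo..
.o..o.
^.o.o.
oo....
......
......
step 23: ......
......
......
..oo..
.o..o.
o>o.o.
oo....
......
......
step 24: ......
......
......
..oo..
.o..o.
ooo.o.
ov....
......
......
step 25: ......
......
......
..oo..
.o..o.
ooo.o.
o.>...
......
......
step 26: ......
......
......
..oo..
.o..o.
ooo.o.
o.o...
..v...
......
step 27: ......
......
......
..oo..
.o..o.
ooo.o.
o.o...
.<o...
......
step 28: ......
......
......
..oo..
.o..o.
ooo.o.
o^o...
.oo...
......
step 29: ......
......
......
..oo..
.o..o.
ooo.o.
oo>...
.oo...
......
step 30: ......
......
......
..oo..
.o..o.
oo^.o.
oo....
.oo...
......
step 31: ......
......
......
..oo..
.o..o.
o<..o.
oo....
.oo...
......
step 32: ......
......
......
..oo..
.o..o.
o...o.
ov....
.oo...
......
step 33: ......
......
......
..oo..
.o..o.
o...o.
o.>...
.oo...
......
step 34: ......
......
......
..oo..
.o..o.
o...o.
o.o...
.ov...
......
step 35: ......
......
......
..oo..
.o..o.
o...o.
o.o...
.o.>..
......
step 36: ......
......
......
..oo..
.o..o.
o...o.
o.o...
.o.o..
...v..
step 37: ......
......
......
..oo..
.o..o.
o...o.
o.o...
.o.o..
..<o..
step 38: ......
......
......
..oo..
.o..o.
o...o.
o.o...
.o^o..
..oo..
step 39: ......
......
......
..oo..
.o..o.
o...o.
o.o...
.oo>..
..oo..
step 40: ......
......
......
..oo..
.o..o.
o...o.
o.o^..
.oo...
..oo..

1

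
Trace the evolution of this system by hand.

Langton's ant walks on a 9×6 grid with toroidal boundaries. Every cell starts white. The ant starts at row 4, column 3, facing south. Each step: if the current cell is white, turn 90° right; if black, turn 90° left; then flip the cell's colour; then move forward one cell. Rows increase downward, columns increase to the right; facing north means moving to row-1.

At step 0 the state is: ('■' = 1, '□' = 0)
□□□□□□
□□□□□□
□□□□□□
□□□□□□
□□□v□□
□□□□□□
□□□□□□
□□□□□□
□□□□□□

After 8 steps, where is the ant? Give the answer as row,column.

gen 0: □□□□□□
□□□□□□
□□□□□□
□□□□□□
□□□v□□
□□□□□□
□□□□□□
□□□□□□
□□□□□□
gen 1: □□□□□□
□□□□□□
□□□□□□
□□□□□□
□□<■□□
□□□□□□
□□□□□□
□□□□□□
□□□□□□
gen 2: □□□□□□
□□□□□□
□□□□□□
□□^□□□
□□■■□□
□□□□□□
□□□□□□
□□□□□□
□□□□□□
gen 3: □□□□□□
□□□□□□
□□□□□□
□□■>□□
□□■■□□
□□□□□□
□□□□□□
□□□□□□
□□□□□□
gen 4: □□□□□□
□□□□□□
□□□□□□
□□■■□□
□□■v□□
□□□□□□
□□□□□□
□□□□□□
□□□□□□
gen 5: □□□□□□
□□□□□□
□□□□□□
□□■■□□
□□■□>□
□□□□□□
□□□□□□
□□□□□□
□□□□□□
gen 6: □□□□□□
□□□□□□
□□□□□□
□□■■□□
□□■□■□
□□□□v□
□□□□□□
□□□□□□
□□□□□□
gen 7: □□□□□□
□□□□□□
□□□□□□
□□■■□□
□□■□■□
□□□<■□
□□□□□□
□□□□□□
□□□□□□
gen 8: □□□□□□
□□□□□□
□□□□□□
□□■■□□
□□■^■□
□□□■■□
□□□□□□
□□□□□□
□□□□□□

4,3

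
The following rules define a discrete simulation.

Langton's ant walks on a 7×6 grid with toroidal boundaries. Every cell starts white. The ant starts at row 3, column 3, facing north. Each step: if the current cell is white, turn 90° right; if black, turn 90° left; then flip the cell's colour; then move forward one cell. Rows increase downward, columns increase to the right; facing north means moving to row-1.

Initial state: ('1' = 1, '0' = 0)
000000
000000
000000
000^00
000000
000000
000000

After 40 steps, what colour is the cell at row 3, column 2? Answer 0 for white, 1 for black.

0

gen 0: 000000
000000
000000
000^00
000000
000000
000000
gen 1: 000000
000000
000000
0001>0
000000
000000
000000
gen 2: 000000
000000
000000
000110
0000v0
000000
000000
gen 3: 000000
000000
000000
000110
000<10
000000
000000
gen 4: 000000
000000
000000
000^10
000110
000000
000000
gen 5: 000000
000000
000000
00<010
000110
000000
000000
gen 6: 000000
000000
00^000
001010
000110
000000
000000
gen 7: 000000
000000
001>00
001010
000110
000000
000000
gen 8: 000000
000000
001100
001v10
000110
000000
000000
gen 9: 000000
000000
001100
00<110
000110
000000
000000
gen 10: 000000
000000
001100
000110
00v110
000000
000000
gen 11: 000000
000000
001100
000110
0<1110
000000
000000
gen 12: 000000
000000
001100
0^0110
011110
000000
000000
gen 13: 000000
000000
001100
01>110
011110
000000
000000
gen 14: 000000
000000
001100
011110
01v110
000000
000000
gen 15: 000000
000000
001100
011110
010>10
000000
000000
gen 16: 000000
000000
001100
011^10
010010
000000
000000
gen 17: 000000
000000
001100
01<010
010010
000000
000000
gen 18: 000000
000000
001100
010010
01v010
000000
000000
gen 19: 000000
000000
001100
010010
0<1010
000000
000000
gen 20: 000000
000000
001100
010010
001010
0v0000
000000
gen 21: 000000
000000
001100
010010
001010
<10000
000000
gen 22: 000000
000000
001100
010010
^01010
110000
000000
gen 23: 000000
000000
001100
010010
1>1010
110000
000000
gen 24: 000000
000000
001100
010010
111010
1v0000
000000
gen 25: 000000
000000
001100
010010
111010
10>000
000000
gen 26: 000000
000000
001100
010010
111010
101000
00v000
gen 27: 000000
000000
001100
010010
111010
101000
0<1000
gen 28: 000000
000000
001100
010010
111010
1^1000
011000
gen 29: 000000
000000
001100
010010
111010
11>000
011000
gen 30: 000000
000000
001100
010010
11^010
110000
011000
gen 31: 000000
000000
001100
010010
1<0010
110000
011000
gen 32: 000000
000000
001100
010010
100010
1v0000
011000
gen 33: 000000
000000
001100
010010
100010
10>000
011000
gen 34: 000000
000000
001100
010010
100010
101000
01v000
gen 35: 000000
000000
001100
010010
100010
101000
010>00
gen 36: 000v00
000000
001100
010010
100010
101000
010100
gen 37: 00<100
000000
001100
010010
100010
101000
010100
gen 38: 001100
000000
001100
010010
100010
101000
01^100
gen 39: 001100
000000
001100
010010
100010
101000
011>00
gen 40: 001100
000000
001100
010010
100010
101^00
011000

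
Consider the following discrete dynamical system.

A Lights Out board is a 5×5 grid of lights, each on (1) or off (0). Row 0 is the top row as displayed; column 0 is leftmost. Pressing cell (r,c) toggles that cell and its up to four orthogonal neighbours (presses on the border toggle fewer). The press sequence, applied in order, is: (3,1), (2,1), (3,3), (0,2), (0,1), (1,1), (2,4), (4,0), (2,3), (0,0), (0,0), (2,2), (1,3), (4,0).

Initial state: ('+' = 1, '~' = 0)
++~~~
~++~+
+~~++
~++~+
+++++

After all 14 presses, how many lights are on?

[0] ++~~~
~++~+
+~~++
~++~+
+++++
[1] ++~~~
~++~+
++~++
+~~~+
+~+++
[2] ++~~~
~~+~+
~~+++
++~~+
+~+++
[3] ++~~~
~~+~+
~~+~+
++++~
+~+~+
[4] +~++~
~~~~+
~~+~+
++++~
+~+~+
[5] ~+~+~
~+~~+
~~+~+
++++~
+~+~+
[6] ~~~+~
+~+~+
~++~+
++++~
+~+~+
[7] ~~~+~
+~+~~
~+++~
+++++
+~+~+
[8] ~~~+~
+~+~~
~+++~
~++++
~++~+
[9] ~~~+~
+~++~
~+~~+
~++~+
~++~+
[10] ++~+~
~~++~
~+~~+
~++~+
~++~+
[11] ~~~+~
+~++~
~+~~+
~++~+
~++~+
[12] ~~~+~
+~~+~
~~+++
~+~~+
~++~+
[13] ~~~~~
+~+~+
~~+~+
~+~~+
~++~+
[14] ~~~~~
+~+~+
~~+~+
++~~+
+~+~+

11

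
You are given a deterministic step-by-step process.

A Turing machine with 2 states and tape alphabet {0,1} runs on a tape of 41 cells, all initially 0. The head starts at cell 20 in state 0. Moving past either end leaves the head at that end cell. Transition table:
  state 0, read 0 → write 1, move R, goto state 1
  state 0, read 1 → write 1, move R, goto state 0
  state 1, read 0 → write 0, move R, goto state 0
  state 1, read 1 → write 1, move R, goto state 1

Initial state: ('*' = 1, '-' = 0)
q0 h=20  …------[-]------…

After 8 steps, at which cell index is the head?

step 0: q0 h=20  …------[-]------…
step 1: q1 h=21  …-----*[-]------…
step 2: q0 h=22  …----*-[-]------…
step 3: q1 h=23  …---*-*[-]------…
step 4: q0 h=24  …--*-*-[-]------…
step 5: q1 h=25  …-*-*-*[-]------…
step 6: q0 h=26  …*-*-*-[-]------…
step 7: q1 h=27  …-*-*-*[-]------…
step 8: q0 h=28  …*-*-*-[-]------…

28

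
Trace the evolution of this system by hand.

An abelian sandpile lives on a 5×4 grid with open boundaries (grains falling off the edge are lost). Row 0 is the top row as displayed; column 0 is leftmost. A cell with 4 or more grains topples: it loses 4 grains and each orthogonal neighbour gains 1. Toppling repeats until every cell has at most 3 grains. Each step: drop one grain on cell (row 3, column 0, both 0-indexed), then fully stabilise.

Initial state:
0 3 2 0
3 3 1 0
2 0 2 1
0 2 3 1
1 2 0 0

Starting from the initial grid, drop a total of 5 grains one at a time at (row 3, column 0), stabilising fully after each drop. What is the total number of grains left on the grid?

30

gen 0: 0 3 2 0
3 3 1 0
2 0 2 1
0 2 3 1
1 2 0 0
gen 1: 0 3 2 0
3 3 1 0
2 0 2 1
1 2 3 1
1 2 0 0
gen 2: 0 3 2 0
3 3 1 0
2 0 2 1
2 2 3 1
1 2 0 0
gen 3: 0 3 2 0
3 3 1 0
2 0 2 1
3 2 3 1
1 2 0 0
gen 4: 0 3 2 0
3 3 1 0
3 0 2 1
0 3 3 1
2 2 0 0
gen 5: 0 3 2 0
3 3 1 0
3 0 2 1
1 3 3 1
2 2 0 0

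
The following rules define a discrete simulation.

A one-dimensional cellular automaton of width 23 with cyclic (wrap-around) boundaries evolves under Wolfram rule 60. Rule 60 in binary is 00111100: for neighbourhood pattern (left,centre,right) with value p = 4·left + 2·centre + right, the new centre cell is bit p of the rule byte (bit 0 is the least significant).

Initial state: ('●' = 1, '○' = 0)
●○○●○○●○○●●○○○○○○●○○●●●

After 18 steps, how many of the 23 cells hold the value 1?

step 0: ●○○●○○●○○●●○○○○○○●○○●●●
step 1: ○●○●●○●●○●○●○○○○○●●○●○○
step 2: ○●●●○●●○●●●●●○○○○●○●●●○
step 3: ○●○○●●○●●○○○○●○○○●●●○○●
step 4: ●●●○●○●●○●○○○●●○○●○○●○●
step 5: ○○○●●●●○●●●○○●○●○●●○●●●
step 6: ●○○●○○○●●○○●○●●●●●○●●○○
step 7: ●●○●●○○●○●○●●●○○○○●●○●○
step 8: ●○●●○●○●●●●●○○●○○○●○●●●
step 9: ○●●○●●●●○○○○●○●●○○●●●○○
step 10: ○●○●●○○○●○○○●●●○●○●○○●○
step 11: ○●●●○●○○●●○○●○○●●●●●○●●
step 12: ●●○○●●●○●○●○●●○●○○○○●●○
step 13: ●○●○●○○●●●●●●○●●●○○○●○●
step 14: ○●●●●●○●○○○○○●●○○●○○●●●
step 15: ●●○○○○●●●○○○○●○●○●●○●○○
step 16: ●○●○○○●○○●○○○●●●●●○●●●○
step 17: ●●●●○○●●○●●○○●○○○○●●○○●
step 18: ○○○○●○●○●●○●○●●○○○●○●○●

10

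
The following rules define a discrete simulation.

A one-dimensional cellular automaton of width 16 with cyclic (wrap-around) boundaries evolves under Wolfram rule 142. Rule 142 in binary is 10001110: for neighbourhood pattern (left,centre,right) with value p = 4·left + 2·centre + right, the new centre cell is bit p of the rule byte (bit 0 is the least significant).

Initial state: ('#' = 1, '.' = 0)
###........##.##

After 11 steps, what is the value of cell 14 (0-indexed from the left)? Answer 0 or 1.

0

t=0: ###........##.##
t=1: ##........##..##
t=2: #........##..###
t=3: ........##..####
t=4: .......##..####.
t=5: ......##..####..
t=6: .....##..####...
t=7: ....##..####....
t=8: ...##..####.....
t=9: ..##..####......
t=10: .##..####.......
t=11: ##..####........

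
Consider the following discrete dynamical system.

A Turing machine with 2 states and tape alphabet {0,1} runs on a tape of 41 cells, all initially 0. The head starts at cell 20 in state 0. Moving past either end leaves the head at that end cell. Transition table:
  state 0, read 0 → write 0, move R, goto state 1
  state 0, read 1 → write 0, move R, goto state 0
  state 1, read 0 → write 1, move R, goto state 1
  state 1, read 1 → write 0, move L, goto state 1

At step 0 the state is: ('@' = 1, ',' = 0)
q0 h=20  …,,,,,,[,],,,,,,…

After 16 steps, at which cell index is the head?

36

k=0  q0 h=20  …,,,,,,[,],,,,,,…
k=1  q1 h=21  …,,,,,,[,],,,,,,…
k=2  q1 h=22  …,,,,,@[,],,,,,,…
k=3  q1 h=23  …,,,,@@[,],,,,,,…
k=4  q1 h=24  …,,,@@@[,],,,,,,…
k=5  q1 h=25  …,,@@@@[,],,,,,,…
k=6  q1 h=26  …,@@@@@[,],,,,,,…
k=7  q1 h=27  …@@@@@@[,],,,,,,…
k=8  q1 h=28  …@@@@@@[,],,,,,,…
k=9  q1 h=29  …@@@@@@[,],,,,,,…
k=10  q1 h=30  …@@@@@@[,],,,,,,…
k=11  q1 h=31  …@@@@@@[,],,,,,,…
k=12  q1 h=32  …@@@@@@[,],,,,,,…
k=13  q1 h=33  …@@@@@@[,],,,,,,…
k=14  q1 h=34  …@@@@@@[,],,,,,,|
k=15  q1 h=35  …@@@@@@[,],,,,,|
k=16  q1 h=36  …@@@@@@[,],,,,|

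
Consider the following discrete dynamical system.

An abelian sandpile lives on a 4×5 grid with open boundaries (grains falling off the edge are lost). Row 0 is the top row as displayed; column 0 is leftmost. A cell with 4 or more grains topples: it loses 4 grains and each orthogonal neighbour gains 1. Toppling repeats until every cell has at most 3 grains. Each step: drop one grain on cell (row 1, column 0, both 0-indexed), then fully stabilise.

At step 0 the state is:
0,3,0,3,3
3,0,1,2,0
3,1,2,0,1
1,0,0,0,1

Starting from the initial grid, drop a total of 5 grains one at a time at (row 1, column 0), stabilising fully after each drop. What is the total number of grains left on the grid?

26

gen 0: 0,3,0,3,3
3,0,1,2,0
3,1,2,0,1
1,0,0,0,1
gen 1: 1,3,0,3,3
1,1,1,2,0
0,2,2,0,1
2,0,0,0,1
gen 2: 1,3,0,3,3
2,1,1,2,0
0,2,2,0,1
2,0,0,0,1
gen 3: 1,3,0,3,3
3,1,1,2,0
0,2,2,0,1
2,0,0,0,1
gen 4: 2,3,0,3,3
0,2,1,2,0
1,2,2,0,1
2,0,0,0,1
gen 5: 2,3,0,3,3
1,2,1,2,0
1,2,2,0,1
2,0,0,0,1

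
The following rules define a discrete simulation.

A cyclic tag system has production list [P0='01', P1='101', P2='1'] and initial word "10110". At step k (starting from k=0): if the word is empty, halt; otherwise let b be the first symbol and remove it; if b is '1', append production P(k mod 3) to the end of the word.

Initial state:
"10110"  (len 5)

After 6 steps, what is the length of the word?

4

t=0: "10110"  (len 5)
t=1: "011001"  (len 6)
t=2: "11001"  (len 5)
t=3: "10011"  (len 5)
t=4: "001101"  (len 6)
t=5: "01101"  (len 5)
t=6: "1101"  (len 4)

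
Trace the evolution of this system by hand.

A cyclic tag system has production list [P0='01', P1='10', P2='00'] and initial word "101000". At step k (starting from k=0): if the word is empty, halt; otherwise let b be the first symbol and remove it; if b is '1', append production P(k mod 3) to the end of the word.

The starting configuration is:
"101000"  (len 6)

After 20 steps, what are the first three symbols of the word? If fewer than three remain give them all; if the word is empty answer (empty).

k=0  "101000"  (len 6)
k=1  "0100001"  (len 7)
k=2  "100001"  (len 6)
k=3  "0000100"  (len 7)
k=4  "000100"  (len 6)
k=5  "00100"  (len 5)
k=6  "0100"  (len 4)
k=7  "100"  (len 3)
k=8  "0010"  (len 4)
k=9  "010"  (len 3)
k=10  "10"  (len 2)
k=11  "010"  (len 3)
k=12  "10"  (len 2)
k=13  "001"  (len 3)
k=14  "01"  (len 2)
k=15  "1"  (len 1)
k=16  "01"  (len 2)
k=17  "1"  (len 1)
k=18  "00"  (len 2)
k=19  "0"  (len 1)
k=20  (halted — word empty)

(empty)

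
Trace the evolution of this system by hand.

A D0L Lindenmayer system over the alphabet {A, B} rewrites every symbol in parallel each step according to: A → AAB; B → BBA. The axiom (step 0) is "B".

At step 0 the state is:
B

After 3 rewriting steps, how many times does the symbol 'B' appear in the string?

step 0: B
step 1: BBA
step 2: BBABBAAAB
step 3: BBABBAAABBBABBAAABAABAABBBA

14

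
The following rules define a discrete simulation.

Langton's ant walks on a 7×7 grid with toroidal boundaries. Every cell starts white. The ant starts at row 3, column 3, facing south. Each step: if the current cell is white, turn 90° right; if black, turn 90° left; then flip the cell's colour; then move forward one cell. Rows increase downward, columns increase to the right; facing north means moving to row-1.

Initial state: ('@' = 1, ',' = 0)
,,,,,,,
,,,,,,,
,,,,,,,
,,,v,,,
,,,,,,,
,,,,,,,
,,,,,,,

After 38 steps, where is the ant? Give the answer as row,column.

0,4

[0] ,,,,,,,
,,,,,,,
,,,,,,,
,,,v,,,
,,,,,,,
,,,,,,,
,,,,,,,
[1] ,,,,,,,
,,,,,,,
,,,,,,,
,,<@,,,
,,,,,,,
,,,,,,,
,,,,,,,
[2] ,,,,,,,
,,,,,,,
,,^,,,,
,,@@,,,
,,,,,,,
,,,,,,,
,,,,,,,
[3] ,,,,,,,
,,,,,,,
,,@>,,,
,,@@,,,
,,,,,,,
,,,,,,,
,,,,,,,
[4] ,,,,,,,
,,,,,,,
,,@@,,,
,,@v,,,
,,,,,,,
,,,,,,,
,,,,,,,
[5] ,,,,,,,
,,,,,,,
,,@@,,,
,,@,>,,
,,,,,,,
,,,,,,,
,,,,,,,
[6] ,,,,,,,
,,,,,,,
,,@@,,,
,,@,@,,
,,,,v,,
,,,,,,,
,,,,,,,
[7] ,,,,,,,
,,,,,,,
,,@@,,,
,,@,@,,
,,,<@,,
,,,,,,,
,,,,,,,
[8] ,,,,,,,
,,,,,,,
,,@@,,,
,,@^@,,
,,,@@,,
,,,,,,,
,,,,,,,
[9] ,,,,,,,
,,,,,,,
,,@@,,,
,,@@>,,
,,,@@,,
,,,,,,,
,,,,,,,
[10] ,,,,,,,
,,,,,,,
,,@@^,,
,,@@,,,
,,,@@,,
,,,,,,,
,,,,,,,
[11] ,,,,,,,
,,,,,,,
,,@@@>,
,,@@,,,
,,,@@,,
,,,,,,,
,,,,,,,
[12] ,,,,,,,
,,,,,,,
,,@@@@,
,,@@,v,
,,,@@,,
,,,,,,,
,,,,,,,
[13] ,,,,,,,
,,,,,,,
,,@@@@,
,,@@<@,
,,,@@,,
,,,,,,,
,,,,,,,
[14] ,,,,,,,
,,,,,,,
,,@@^@,
,,@@@@,
,,,@@,,
,,,,,,,
,,,,,,,
[15] ,,,,,,,
,,,,,,,
,,@<,@,
,,@@@@,
,,,@@,,
,,,,,,,
,,,,,,,
[16] ,,,,,,,
,,,,,,,
,,@,,@,
,,@v@@,
,,,@@,,
,,,,,,,
,,,,,,,
[17] ,,,,,,,
,,,,,,,
,,@,,@,
,,@,>@,
,,,@@,,
,,,,,,,
,,,,,,,
[18] ,,,,,,,
,,,,,,,
,,@,^@,
,,@,,@,
,,,@@,,
,,,,,,,
,,,,,,,
[19] ,,,,,,,
,,,,,,,
,,@,@>,
,,@,,@,
,,,@@,,
,,,,,,,
,,,,,,,
[20] ,,,,,,,
,,,,,^,
,,@,@,,
,,@,,@,
,,,@@,,
,,,,,,,
,,,,,,,
[21] ,,,,,,,
,,,,,@>
,,@,@,,
,,@,,@,
,,,@@,,
,,,,,,,
,,,,,,,
[22] ,,,,,,,
,,,,,@@
,,@,@,v
,,@,,@,
,,,@@,,
,,,,,,,
,,,,,,,
[23] ,,,,,,,
,,,,,@@
,,@,@<@
,,@,,@,
,,,@@,,
,,,,,,,
,,,,,,,
[24] ,,,,,,,
,,,,,^@
,,@,@@@
,,@,,@,
,,,@@,,
,,,,,,,
,,,,,,,
[25] ,,,,,,,
,,,,<,@
,,@,@@@
,,@,,@,
,,,@@,,
,,,,,,,
,,,,,,,
[26] ,,,,^,,
,,,,@,@
,,@,@@@
,,@,,@,
,,,@@,,
,,,,,,,
,,,,,,,
[27] ,,,,@>,
,,,,@,@
,,@,@@@
,,@,,@,
,,,@@,,
,,,,,,,
,,,,,,,
[28] ,,,,@@,
,,,,@v@
,,@,@@@
,,@,,@,
,,,@@,,
,,,,,,,
,,,,,,,
[29] ,,,,@@,
,,,,<@@
,,@,@@@
,,@,,@,
,,,@@,,
,,,,,,,
,,,,,,,
[30] ,,,,@@,
,,,,,@@
,,@,v@@
,,@,,@,
,,,@@,,
,,,,,,,
,,,,,,,
[31] ,,,,@@,
,,,,,@@
,,@,,>@
,,@,,@,
,,,@@,,
,,,,,,,
,,,,,,,
[32] ,,,,@@,
,,,,,^@
,,@,,,@
,,@,,@,
,,,@@,,
,,,,,,,
,,,,,,,
[33] ,,,,@@,
,,,,<,@
,,@,,,@
,,@,,@,
,,,@@,,
,,,,,,,
,,,,,,,
[34] ,,,,^@,
,,,,@,@
,,@,,,@
,,@,,@,
,,,@@,,
,,,,,,,
,,,,,,,
[35] ,,,<,@,
,,,,@,@
,,@,,,@
,,@,,@,
,,,@@,,
,,,,,,,
,,,,,,,
[36] ,,,@,@,
,,,,@,@
,,@,,,@
,,@,,@,
,,,@@,,
,,,,,,,
,,,^,,,
[37] ,,,@,@,
,,,,@,@
,,@,,,@
,,@,,@,
,,,@@,,
,,,,,,,
,,,@>,,
[38] ,,,@v@,
,,,,@,@
,,@,,,@
,,@,,@,
,,,@@,,
,,,,,,,
,,,@@,,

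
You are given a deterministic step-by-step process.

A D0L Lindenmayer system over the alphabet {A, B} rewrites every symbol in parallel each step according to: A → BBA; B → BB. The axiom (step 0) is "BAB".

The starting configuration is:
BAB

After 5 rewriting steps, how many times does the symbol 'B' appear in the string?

126

0) BAB
1) BBBBABB
2) BBBBBBBBBBABBBB
3) BBBBBBBBBBBBBBBBBBBBBBABBBBBBBB
4) BBBBBBBBBBBBBBBBBBBBBBBBBBBBBBBBBBBBBBBBBBBBBBABBBBBBBBBBBBBBBB
5) BBBBBBBBBBBBBBBBBBBBBBBBBBBBBBBBBBBBBBBBBBBBBBBBBBBBBBBBBB…BBBBBBBBBBBBBBBBBBBBBBBBBABBBBBBBBBBBBBBBBBBBBBBBBBBBBBBBB  (len 127)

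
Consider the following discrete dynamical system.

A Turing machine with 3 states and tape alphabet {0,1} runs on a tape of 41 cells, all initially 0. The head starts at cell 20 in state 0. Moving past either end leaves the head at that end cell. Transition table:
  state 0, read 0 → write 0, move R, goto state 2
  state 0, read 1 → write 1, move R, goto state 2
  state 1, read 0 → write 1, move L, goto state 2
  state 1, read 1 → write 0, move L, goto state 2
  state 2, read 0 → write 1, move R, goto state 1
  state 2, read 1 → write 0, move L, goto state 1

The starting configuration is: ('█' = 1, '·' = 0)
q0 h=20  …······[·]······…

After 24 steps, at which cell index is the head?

[0] q0 h=20  …······[·]······…
[1] q2 h=21  …······[·]······…
[2] q1 h=22  …·····█[·]······…
[3] q2 h=21  …······[█]█·····…
[4] q1 h=20  …······[·]·█····…
[5] q2 h=19  …······[·]█·█···…
[6] q1 h=20  …·····█[█]·█····…
[7] q2 h=19  …······[█]··█···…
[8] q1 h=18  …······[·]···█··…
[9] q2 h=17  …······[·]█···█·…
[10] q1 h=18  …·····█[█]···█··…
[11] q2 h=17  …······[█]····█·…
[12] q1 h=16  …······[·]·····█…
[13] q2 h=15  …······[·]█·····…
[14] q1 h=16  …·····█[█]·····█…
[15] q2 h=15  …······[█]······…
[16] q1 h=14  …······[·]······…
[17] q2 h=13  …······[·]█·····…
[18] q1 h=14  …·····█[█]······…
[19] q2 h=13  …······[█]······…
[20] q1 h=12  …······[·]······…
[21] q2 h=11  …······[·]█·····…
[22] q1 h=12  …·····█[█]······…
[23] q2 h=11  …······[█]······…
[24] q1 h=10  …······[·]······…

10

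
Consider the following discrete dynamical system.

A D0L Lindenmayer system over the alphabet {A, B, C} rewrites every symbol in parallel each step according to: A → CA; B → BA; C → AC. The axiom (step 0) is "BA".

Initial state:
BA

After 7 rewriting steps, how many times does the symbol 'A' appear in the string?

k=0  BA
k=1  BACA
k=2  BACAACCA
k=3  BACAACCACAACACCA
k=4  BACAACCACAACACCAACCACAACCAACACCA
k=5  BACAACCACAACACCAACCACAACCAACACCACAACACCAACCACAACACCACAACCAACACCA
k=6  BACAACCACAACACCAACCACAACCAACACCACAACACCAACCACAACACCACAACCA…ACCAACACCACAACACCAACCACAACCAACACCAACCACAACACCACAACCAACACCA  (len 128)
k=7  BACAACCACAACACCAACCACAACCAACACCACAACACCAACCACAACACCACAACCA…ACCAACACCACAACACCAACCACAACCAACACCAACCACAACACCACAACCAACACCA  (len 256)

128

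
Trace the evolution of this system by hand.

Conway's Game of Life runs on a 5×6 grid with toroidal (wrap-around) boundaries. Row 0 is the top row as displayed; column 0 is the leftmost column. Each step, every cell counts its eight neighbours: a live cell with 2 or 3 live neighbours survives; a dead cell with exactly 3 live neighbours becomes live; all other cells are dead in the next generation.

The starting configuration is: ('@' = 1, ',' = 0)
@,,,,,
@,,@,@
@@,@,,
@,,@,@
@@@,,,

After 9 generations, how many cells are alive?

14

0) @,,,,,
@,,@,@
@@,@,,
@,,@,@
@@@,,,
1) ,,@,,,
,,@,@@
,@,@,,
,,,@@@
,,@,,,
2) ,@@,,,
,@@,@,
@,,,,,
,,,@@,
,,@,@,
3) ,,,,,,
@,@@,,
,@@,@@
,,,@@@
,@@,@,
4) ,,,,,,
@,@@@@
,@,,,,
,,,,,,
,,@,@@
5) @@@,,,
@@@@@@
@@@@@@
,,,,,,
,,,,,,
6) ,,,,@,
,,,,,,
,,,,,,
@@@@@@
,@,,,,
7) ,,,,,,
,,,,,,
@@@@@@
@@@@@@
,@,,,,
8) ,,,,,,
@@@@@@
,,,,,,
,,,,,,
,@,@@@
9) ,,,,,,
@@@@@@
@@@@@@
,,,,@,
,,,,@,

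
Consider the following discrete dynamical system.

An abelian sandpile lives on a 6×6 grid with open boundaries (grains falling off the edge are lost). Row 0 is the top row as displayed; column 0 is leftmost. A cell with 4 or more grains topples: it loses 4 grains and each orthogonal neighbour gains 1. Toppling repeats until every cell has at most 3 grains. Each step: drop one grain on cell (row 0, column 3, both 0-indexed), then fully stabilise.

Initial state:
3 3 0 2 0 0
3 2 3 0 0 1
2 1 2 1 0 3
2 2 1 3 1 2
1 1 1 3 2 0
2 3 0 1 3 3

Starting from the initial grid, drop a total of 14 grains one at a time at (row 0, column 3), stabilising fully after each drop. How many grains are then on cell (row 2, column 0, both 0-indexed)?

3

step 0: 3 3 0 2 0 0
3 2 3 0 0 1
2 1 2 1 0 3
2 2 1 3 1 2
1 1 1 3 2 0
2 3 0 1 3 3
step 1: 3 3 0 3 0 0
3 2 3 0 0 1
2 1 2 1 0 3
2 2 1 3 1 2
1 1 1 3 2 0
2 3 0 1 3 3
step 2: 3 3 1 0 1 0
3 2 3 1 0 1
2 1 2 1 0 3
2 2 1 3 1 2
1 1 1 3 2 0
2 3 0 1 3 3
step 3: 3 3 1 1 1 0
3 2 3 1 0 1
2 1 2 1 0 3
2 2 1 3 1 2
1 1 1 3 2 0
2 3 0 1 3 3
step 4: 3 3 1 2 1 0
3 2 3 1 0 1
2 1 2 1 0 3
2 2 1 3 1 2
1 1 1 3 2 0
2 3 0 1 3 3
step 5: 3 3 1 3 1 0
3 2 3 1 0 1
2 1 2 1 0 3
2 2 1 3 1 2
1 1 1 3 2 0
2 3 0 1 3 3
step 6: 3 3 2 0 2 0
3 2 3 2 0 1
2 1 2 1 0 3
2 2 1 3 1 2
1 1 1 3 2 0
2 3 0 1 3 3
step 7: 3 3 2 1 2 0
3 2 3 2 0 1
2 1 2 1 0 3
2 2 1 3 1 2
1 1 1 3 2 0
2 3 0 1 3 3
step 8: 3 3 2 2 2 0
3 2 3 2 0 1
2 1 2 1 0 3
2 2 1 3 1 2
1 1 1 3 2 0
2 3 0 1 3 3
step 9: 3 3 2 3 2 0
3 2 3 2 0 1
2 1 2 1 0 3
2 2 1 3 1 2
1 1 1 3 2 0
2 3 0 1 3 3
step 10: 3 3 3 0 3 0
3 2 3 3 0 1
2 1 2 1 0 3
2 2 1 3 1 2
1 1 1 3 2 0
2 3 0 1 3 3
step 11: 3 3 3 1 3 0
3 2 3 3 0 1
2 1 2 1 0 3
2 2 1 3 1 2
1 1 1 3 2 0
2 3 0 1 3 3
step 12: 3 3 3 2 3 0
3 2 3 3 0 1
2 1 2 1 0 3
2 2 1 3 1 2
1 1 1 3 2 0
2 3 0 1 3 3
step 13: 3 3 3 3 3 0
3 2 3 3 0 1
2 1 2 1 0 3
2 2 1 3 1 2
1 1 1 3 2 0
2 3 0 1 3 3
step 14: 1 2 2 3 0 1
1 1 2 1 2 1
3 2 3 2 0 3
2 2 1 3 1 2
1 1 1 3 2 0
2 3 0 1 3 3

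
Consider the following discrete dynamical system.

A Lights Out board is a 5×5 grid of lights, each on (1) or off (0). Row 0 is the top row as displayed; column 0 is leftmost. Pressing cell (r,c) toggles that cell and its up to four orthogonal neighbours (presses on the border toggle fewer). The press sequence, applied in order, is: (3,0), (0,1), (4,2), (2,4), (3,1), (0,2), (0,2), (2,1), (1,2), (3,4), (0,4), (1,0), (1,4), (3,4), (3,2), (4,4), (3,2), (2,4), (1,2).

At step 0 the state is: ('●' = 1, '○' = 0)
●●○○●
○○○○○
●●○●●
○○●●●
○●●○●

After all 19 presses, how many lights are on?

0) ●●○○●
○○○○○
●●○●●
○○●●●
○●●○●
1) ●●○○●
○○○○○
○●○●●
●●●●●
●●●○●
2) ○○●○●
○●○○○
○●○●●
●●●●●
●●●○●
3) ○○●○●
○●○○○
○●○●●
●●○●●
●○○●●
4) ○○●○●
○●○○●
○●○○○
●●○●○
●○○●●
5) ○○●○●
○●○○●
○○○○○
○○●●○
●●○●●
6) ○●○●●
○●●○●
○○○○○
○○●●○
●●○●●
7) ○○●○●
○●○○●
○○○○○
○○●●○
●●○●●
8) ○○●○●
○○○○●
●●●○○
○●●●○
●●○●●
9) ○○○○●
○●●●●
●●○○○
○●●●○
●●○●●
10) ○○○○●
○●●●●
●●○○●
○●●○●
●●○●○
11) ○○○●○
○●●●○
●●○○●
○●●○●
●●○●○
12) ●○○●○
●○●●○
○●○○●
○●●○●
●●○●○
13) ●○○●●
●○●○●
○●○○○
○●●○●
●●○●○
14) ●○○●●
●○●○●
○●○○●
○●●●○
●●○●●
15) ●○○●●
●○●○●
○●●○●
○○○○○
●●●●●
16) ●○○●●
●○●○●
○●●○●
○○○○●
●●●○○
17) ●○○●●
●○●○●
○●○○●
○●●●●
●●○○○
18) ●○○●●
●○●○○
○●○●○
○●●●○
●●○○○
19) ●○●●●
●●○●○
○●●●○
○●●●○
●●○○○

15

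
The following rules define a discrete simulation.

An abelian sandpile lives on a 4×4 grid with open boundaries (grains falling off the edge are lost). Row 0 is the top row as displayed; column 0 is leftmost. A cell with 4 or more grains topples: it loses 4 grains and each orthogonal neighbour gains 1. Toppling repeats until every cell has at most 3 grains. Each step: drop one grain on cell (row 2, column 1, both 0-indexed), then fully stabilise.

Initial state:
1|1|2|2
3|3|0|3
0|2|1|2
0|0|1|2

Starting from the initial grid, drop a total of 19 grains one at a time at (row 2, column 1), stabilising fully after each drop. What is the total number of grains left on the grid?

39

step 0: 1|1|2|2
3|3|0|3
0|2|1|2
0|0|1|2
step 1: 1|1|2|2
3|3|0|3
0|3|1|2
0|0|1|2
step 2: 2|2|2|2
0|1|1|3
2|1|2|2
0|1|1|2
step 3: 2|2|2|2
0|1|1|3
2|2|2|2
0|1|1|2
step 4: 2|2|2|2
0|1|1|3
2|3|2|2
0|1|1|2
step 5: 2|2|2|2
0|2|1|3
3|0|3|2
0|2|1|2
step 6: 2|2|2|2
0|2|1|3
3|1|3|2
0|2|1|2
step 7: 2|2|2|2
0|2|1|3
3|2|3|2
0|2|1|2
step 8: 2|2|2|2
0|2|1|3
3|3|3|2
0|2|1|2
step 9: 2|2|2|2
1|3|2|3
0|2|0|3
1|3|2|2
step 10: 2|2|2|2
1|3|2|3
0|3|0|3
1|3|2|2
step 11: 2|3|2|2
2|0|3|3
1|2|1|3
2|0|3|2
step 12: 2|3|2|2
2|0|3|3
1|3|1|3
2|0|3|2
step 13: 2|3|2|2
2|1|3|3
2|0|2|3
2|1|3|2
step 14: 2|3|2|2
2|1|3|3
2|1|2|3
2|1|3|2
step 15: 2|3|2|2
2|1|3|3
2|2|2|3
2|1|3|2
step 16: 2|3|2|2
2|1|3|3
2|3|2|3
2|1|3|2
step 17: 2|3|2|2
2|2|3|3
3|0|3|3
2|2|3|2
step 18: 2|3|2|2
2|2|3|3
3|1|3|3
2|2|3|2
step 19: 2|3|2|2
2|2|3|3
3|2|3|3
2|2|3|2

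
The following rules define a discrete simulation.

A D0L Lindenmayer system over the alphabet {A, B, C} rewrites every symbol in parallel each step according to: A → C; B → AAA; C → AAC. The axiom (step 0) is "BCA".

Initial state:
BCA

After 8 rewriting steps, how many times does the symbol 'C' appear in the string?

gen 0: BCA
gen 1: AAAAACC
gen 2: CCCCCAACAAC
gen 3: AACAACAACAACAACCCAACCCAAC
gen 4: CCAACCCAACCCAACCCAACCCAACAACAACCCAACAACAACCCAAC
gen 5: AACAACCCAACAACAACCCAACAACAACCCAACAACAACCCAACAACAACCCAACCCAACCCAACAACAACCCAACCCAACCCAACAACAACCCAAC
gen 6: CCAACCCAACAACAACCCAACCCAACCCAACAACAACCCAACCCAACCCAACAACAAC…CAACAACAACCCAACAACAACCCAACAACAACCCAACCCAACCCAACAACAACCCAAC  (len 191)
gen 7: AACAACCCAACAACAACCCAACCCAACCCAACAACAACCCAACAACAACCCAACAACA…CAACAACAACCCAACAACAACCCAACAACAACCCAACCCAACCCAACAACAACCCAAC  (len 385)
gen 8: CCAACCCAACAACAACCCAACCCAACCCAACAACAACCCAACAACAACCCAACAACAA…CAACAACAACCCAACAACAACCCAACAACAACCCAACCCAACCCAACAACAACCCAAC  (len 767)

385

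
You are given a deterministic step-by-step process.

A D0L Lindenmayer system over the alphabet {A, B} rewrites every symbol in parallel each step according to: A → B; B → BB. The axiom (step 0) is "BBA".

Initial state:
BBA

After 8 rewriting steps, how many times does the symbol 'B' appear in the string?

640

gen 0: BBA
gen 1: BBBBB
gen 2: BBBBBBBBBB
gen 3: BBBBBBBBBBBBBBBBBBBB
gen 4: BBBBBBBBBBBBBBBBBBBBBBBBBBBBBBBBBBBBBBBB
gen 5: BBBBBBBBBBBBBBBBBBBBBBBBBBBBBBBBBBBBBBBBBBBBBBBBBBBBBBBBBBBBBBBBBBBBBBBBBBBBBBBB
gen 6: BBBBBBBBBBBBBBBBBBBBBBBBBBBBBBBBBBBBBBBBBBBBBBBBBBBBBBBBBB…BBBBBBBBBBBBBBBBBBBBBBBBBBBBBBBBBBBBBBBBBBBBBBBBBBBBBBBBBB  (len 160)
gen 7: BBBBBBBBBBBBBBBBBBBBBBBBBBBBBBBBBBBBBBBBBBBBBBBBBBBBBBBBBB…BBBBBBBBBBBBBBBBBBBBBBBBBBBBBBBBBBBBBBBBBBBBBBBBBBBBBBBBBB  (len 320)
gen 8: BBBBBBBBBBBBBBBBBBBBBBBBBBBBBBBBBBBBBBBBBBBBBBBBBBBBBBBBBB…BBBBBBBBBBBBBBBBBBBBBBBBBBBBBBBBBBBBBBBBBBBBBBBBBBBBBBBBBB  (len 640)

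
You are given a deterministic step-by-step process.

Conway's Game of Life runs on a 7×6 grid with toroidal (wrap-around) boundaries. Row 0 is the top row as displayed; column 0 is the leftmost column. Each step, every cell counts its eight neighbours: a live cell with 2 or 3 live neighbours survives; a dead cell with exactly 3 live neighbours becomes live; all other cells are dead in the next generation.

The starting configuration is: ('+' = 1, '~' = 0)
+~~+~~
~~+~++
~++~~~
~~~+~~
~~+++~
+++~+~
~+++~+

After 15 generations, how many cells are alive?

3

k=0  +~~+~~
~~+~++
~++~~~
~~~+~~
~~+++~
+++~+~
~+++~+
k=1  +~~~~~
+~+~++
~++~+~
~+~~+~
~~~~++
+~~~~~
~~~~~+
k=2  ++~~+~
+~+~+~
~~+~+~
+++~+~
+~~~++
+~~~+~
+~~~~+
k=3  ~~~++~
+~+~+~
+~+~+~
+~+~+~
~~~~+~
~+~~+~
~~~~+~
k=4  ~~~~+~
~~+~+~
+~+~+~
~~~~+~
~+~~+~
~~~+++
~~~~++
k=5  ~~~~+~
~+~~+~
~+~~+~
~+~~+~
~~~~~~
+~~+~~
~~~~~~
k=6  ~~~~~~
~~~+++
++++++
~~~~~~
~~~~~~
~~~~~~
~~~~~~
k=7  ~~~~+~
~+~~~~
+++~~~
++++++
~~~~~~
~~~~~~
~~~~~~
k=8  ~~~~~~
+++~~~
~~~~+~
~~~+++
++++++
~~~~~~
~~~~~~
k=9  ~+~~~~
~+~~~~
+++~+~
~+~~~~
+++~~~
++++++
~~~~~~
k=10  ~~~~~~
~~~~~~
+~+~~~
~~~+~+
~~~~+~
~~~+++
~~~+++
k=11  ~~~~+~
~~~~~~
~~~~~~
~~~+++
~~~~~~
~~~~~~
~~~+~+
k=12  ~~~~+~
~~~~~~
~~~~+~
~~~~+~
~~~~+~
~~~~~~
~~~~+~
k=13  ~~~~~~
~~~~~~
~~~~~~
~~~+++
~~~~~~
~~~~~~
~~~~~~
k=14  ~~~~~~
~~~~~~
~~~~+~
~~~~+~
~~~~+~
~~~~~~
~~~~~~
k=15  ~~~~~~
~~~~~~
~~~~~~
~~~+++
~~~~~~
~~~~~~
~~~~~~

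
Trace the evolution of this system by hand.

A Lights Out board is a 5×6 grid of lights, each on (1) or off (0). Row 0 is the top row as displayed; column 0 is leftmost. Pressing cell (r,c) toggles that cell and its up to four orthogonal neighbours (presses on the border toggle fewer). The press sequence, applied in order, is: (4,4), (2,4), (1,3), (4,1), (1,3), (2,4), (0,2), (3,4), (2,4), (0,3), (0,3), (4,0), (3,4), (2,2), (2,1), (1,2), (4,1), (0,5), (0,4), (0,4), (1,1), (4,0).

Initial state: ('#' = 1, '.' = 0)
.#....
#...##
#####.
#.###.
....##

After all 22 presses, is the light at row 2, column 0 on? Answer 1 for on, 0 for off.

[0] .#....
#...##
#####.
#.###.
....##
[1] .#....
#...##
#####.
#.##..
...#..
[2] .#....
#....#
###..#
#.###.
...#..
[3] .#.#..
#.####
####.#
#.###.
...#..
[4] .#.#..
#.####
####.#
#####.
####..
[5] .#....
#....#
###..#
#####.
####..
[6] .#....
#...##
#####.
####..
####..
[7] ..##..
#.#.##
#####.
####..
####..
[8] ..##..
#.#.##
####..
###.##
#####.
[9] ..##..
#.#..#
###.##
###..#
#####.
[10] ....#.
#.##.#
###.##
###..#
#####.
[11] ..##..
#.#..#
###.##
###..#
#####.
[12] ..##..
#.#..#
###.##
.##..#
..###.
[13] ..##..
#.#..#
###..#
.####.
..##..
[14] ..##..
#....#
#..#.#
.#.##.
..##..
[15] ..##..
##...#
.###.#
...##.
..##..
[16] ...#..
#.##.#
.#.#.#
...##.
..##..
[17] ...#..
#.##.#
.#.#.#
.#.##.
##.#..
[18] ...###
#.##..
.#.#.#
.#.##.
##.#..
[19] ......
#.###.
.#.#.#
.#.##.
##.#..
[20] ...###
#.##..
.#.#.#
.#.##.
##.#..
[21] .#.###
.#.#..
...#.#
.#.##.
##.#..
[22] .#.###
.#.#..
...#.#
##.##.
...#..

0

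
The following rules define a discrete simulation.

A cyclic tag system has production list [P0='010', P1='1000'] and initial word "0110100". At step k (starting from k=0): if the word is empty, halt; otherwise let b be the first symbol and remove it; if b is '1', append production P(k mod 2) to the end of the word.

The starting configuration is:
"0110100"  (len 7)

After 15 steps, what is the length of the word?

9

[0] "0110100"  (len 7)
[1] "110100"  (len 6)
[2] "101001000"  (len 9)
[3] "01001000010"  (len 11)
[4] "1001000010"  (len 10)
[5] "001000010010"  (len 12)
[6] "01000010010"  (len 11)
[7] "1000010010"  (len 10)
[8] "0000100101000"  (len 13)
[9] "000100101000"  (len 12)
[10] "00100101000"  (len 11)
[11] "0100101000"  (len 10)
[12] "100101000"  (len 9)
[13] "00101000010"  (len 11)
[14] "0101000010"  (len 10)
[15] "101000010"  (len 9)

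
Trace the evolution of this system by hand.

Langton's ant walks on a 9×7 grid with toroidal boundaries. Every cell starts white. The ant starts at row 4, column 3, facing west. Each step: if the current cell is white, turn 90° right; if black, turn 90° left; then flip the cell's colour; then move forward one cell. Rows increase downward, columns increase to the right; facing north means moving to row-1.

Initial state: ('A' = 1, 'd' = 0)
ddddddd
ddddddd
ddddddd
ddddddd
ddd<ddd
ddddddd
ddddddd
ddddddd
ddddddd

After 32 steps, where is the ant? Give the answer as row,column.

6,5

t=0: ddddddd
ddddddd
ddddddd
ddddddd
ddd<ddd
ddddddd
ddddddd
ddddddd
ddddddd
t=1: ddddddd
ddddddd
ddddddd
ddd^ddd
dddAddd
ddddddd
ddddddd
ddddddd
ddddddd
t=2: ddddddd
ddddddd
ddddddd
dddA>dd
dddAddd
ddddddd
ddddddd
ddddddd
ddddddd
t=3: ddddddd
ddddddd
ddddddd
dddAAdd
dddAvdd
ddddddd
ddddddd
ddddddd
ddddddd
t=4: ddddddd
ddddddd
ddddddd
dddAAdd
ddd<Add
ddddddd
ddddddd
ddddddd
ddddddd
t=5: ddddddd
ddddddd
ddddddd
dddAAdd
ddddAdd
dddvddd
ddddddd
ddddddd
ddddddd
t=6: ddddddd
ddddddd
ddddddd
dddAAdd
ddddAdd
dd<Addd
ddddddd
ddddddd
ddddddd
t=7: ddddddd
ddddddd
ddddddd
dddAAdd
dd^dAdd
ddAAddd
ddddddd
ddddddd
ddddddd
t=8: ddddddd
ddddddd
ddddddd
dddAAdd
ddA>Add
ddAAddd
ddddddd
ddddddd
ddddddd
t=9: ddddddd
ddddddd
ddddddd
dddAAdd
ddAAAdd
ddAvddd
ddddddd
ddddddd
ddddddd
t=10: ddddddd
ddddddd
ddddddd
dddAAdd
ddAAAdd
ddAd>dd
ddddddd
ddddddd
ddddddd
t=11: ddddddd
ddddddd
ddddddd
dddAAdd
ddAAAdd
ddAdAdd
ddddvdd
ddddddd
ddddddd
t=12: ddddddd
ddddddd
ddddddd
dddAAdd
ddAAAdd
ddAdAdd
ddd<Add
ddddddd
ddddddd
t=13: ddddddd
ddddddd
ddddddd
dddAAdd
ddAAAdd
ddA^Add
dddAAdd
ddddddd
ddddddd
t=14: ddddddd
ddddddd
ddddddd
dddAAdd
ddAAAdd
ddAA>dd
dddAAdd
ddddddd
ddddddd
t=15: ddddddd
ddddddd
ddddddd
dddAAdd
ddAA^dd
ddAAddd
dddAAdd
ddddddd
ddddddd
t=16: ddddddd
ddddddd
ddddddd
dddAAdd
ddA<ddd
ddAAddd
dddAAdd
ddddddd
ddddddd
t=17: ddddddd
ddddddd
ddddddd
dddAAdd
ddAdddd
ddAvddd
dddAAdd
ddddddd
ddddddd
t=18: ddddddd
ddddddd
ddddddd
dddAAdd
ddAdddd
ddAd>dd
dddAAdd
ddddddd
ddddddd
t=19: ddddddd
ddddddd
ddddddd
dddAAdd
ddAdddd
ddAdAdd
dddAvdd
ddddddd
ddddddd
t=20: ddddddd
ddddddd
ddddddd
dddAAdd
ddAdddd
ddAdAdd
dddAd>d
ddddddd
ddddddd
t=21: ddddddd
ddddddd
ddddddd
dddAAdd
ddAdddd
ddAdAdd
dddAdAd
dddddvd
ddddddd
t=22: ddddddd
ddddddd
ddddddd
dddAAdd
ddAdddd
ddAdAdd
dddAdAd
dddd<Ad
ddddddd
t=23: ddddddd
ddddddd
ddddddd
dddAAdd
ddAdddd
ddAdAdd
dddA^Ad
ddddAAd
ddddddd
t=24: ddddddd
ddddddd
ddddddd
dddAAdd
ddAdddd
ddAdAdd
dddAA>d
ddddAAd
ddddddd
t=25: ddddddd
ddddddd
ddddddd
dddAAdd
ddAdddd
ddAdA^d
dddAAdd
ddddAAd
ddddddd
t=26: ddddddd
ddddddd
ddddddd
dddAAdd
ddAdddd
ddAdAA>
dddAAdd
ddddAAd
ddddddd
t=27: ddddddd
ddddddd
ddddddd
dddAAdd
ddAdddd
ddAdAAA
dddAAdv
ddddAAd
ddddddd
t=28: ddddddd
ddddddd
ddddddd
dddAAdd
ddAdddd
ddAdAAA
dddAA<A
ddddAAd
ddddddd
t=29: ddddddd
ddddddd
ddddddd
dddAAdd
ddAdddd
ddAdA^A
dddAAAA
ddddAAd
ddddddd
t=30: ddddddd
ddddddd
ddddddd
dddAAdd
ddAdddd
ddAd<dA
dddAAAA
ddddAAd
ddddddd
t=31: ddddddd
ddddddd
ddddddd
dddAAdd
ddAdddd
ddAdddA
dddAvAA
ddddAAd
ddddddd
t=32: ddddddd
ddddddd
ddddddd
dddAAdd
ddAdddd
ddAdddA
dddAd>A
ddddAAd
ddddddd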